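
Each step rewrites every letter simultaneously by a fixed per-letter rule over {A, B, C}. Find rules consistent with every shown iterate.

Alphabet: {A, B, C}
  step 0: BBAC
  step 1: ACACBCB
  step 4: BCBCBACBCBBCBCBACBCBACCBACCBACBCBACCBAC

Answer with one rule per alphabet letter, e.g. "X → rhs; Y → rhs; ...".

  step 0 ⇒ step 1: BBAC ⇒ AC·AC·B·CB
    A ↦ B
    B ↦ AC
    C ↦ CB

A->B, B->AC, C->CB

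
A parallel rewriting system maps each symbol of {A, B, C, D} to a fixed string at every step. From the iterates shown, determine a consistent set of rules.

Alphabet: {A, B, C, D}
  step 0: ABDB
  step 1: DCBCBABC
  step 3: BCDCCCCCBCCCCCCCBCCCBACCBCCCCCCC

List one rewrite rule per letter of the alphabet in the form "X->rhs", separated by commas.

A->DC, B->BC, C->CC, D->BA

  step 0 ⇒ step 1: ABDB ⇒ DC·BC·BA·BC
    A ↦ DC
    B ↦ BC
    D ↦ BA
    C ↦ CC  (constrained at step 1)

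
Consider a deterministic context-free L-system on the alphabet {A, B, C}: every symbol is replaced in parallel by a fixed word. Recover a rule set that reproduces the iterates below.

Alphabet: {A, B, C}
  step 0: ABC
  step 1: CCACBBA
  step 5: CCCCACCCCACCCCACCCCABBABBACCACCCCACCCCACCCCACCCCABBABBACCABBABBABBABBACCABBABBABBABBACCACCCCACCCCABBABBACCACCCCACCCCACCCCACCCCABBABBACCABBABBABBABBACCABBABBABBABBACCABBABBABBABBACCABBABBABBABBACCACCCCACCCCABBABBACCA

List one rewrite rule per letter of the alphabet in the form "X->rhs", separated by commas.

A->CCA, B->C, C->BBA

  step 0 ⇒ step 1: ABC ⇒ CCA·C·BBA
    A ↦ CCA
    B ↦ C
    C ↦ BBA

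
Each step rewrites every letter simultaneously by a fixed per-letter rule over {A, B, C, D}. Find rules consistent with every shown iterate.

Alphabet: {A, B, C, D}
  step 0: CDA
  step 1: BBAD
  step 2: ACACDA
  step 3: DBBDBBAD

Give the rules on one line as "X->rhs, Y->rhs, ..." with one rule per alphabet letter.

  step 2 ⇒ step 3: ACACDA ⇒ D·BB·D·BB·A·D
    A ↦ D
    C ↦ BB
    D ↦ A
  step 1 ⇒ step 2: BBAD ⇒ AC·AC·D·A
    B ↦ AC

A->D, B->AC, C->BB, D->A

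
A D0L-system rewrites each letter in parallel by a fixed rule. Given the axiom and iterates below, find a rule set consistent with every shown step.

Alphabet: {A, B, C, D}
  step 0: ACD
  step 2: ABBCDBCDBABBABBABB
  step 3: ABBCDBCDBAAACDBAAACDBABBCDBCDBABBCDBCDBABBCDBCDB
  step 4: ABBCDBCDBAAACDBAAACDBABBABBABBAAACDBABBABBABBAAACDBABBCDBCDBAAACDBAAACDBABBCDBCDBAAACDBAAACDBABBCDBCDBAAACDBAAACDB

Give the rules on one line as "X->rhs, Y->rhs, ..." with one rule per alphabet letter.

  step 3 ⇒ step 4: ABBCDBCDBAAACDBAAACDBABBCDBCDBABBCDBCDBABBCDBCDB ⇒ ABB·CDB·CDB·A·AA·CDB·A·AA·CDB·ABB·ABB·ABB·A·AA·CDB·ABB·ABB·ABB·A·AA·CDB·ABB·CDB·CDB·A·AA·CDB·A·AA·CDB·ABB·CDB·CDB·A·AA·CDB·A·AA·CDB·ABB·CDB·CDB·A·AA·CDB·A·AA·CDB
    A ↦ ABB
    B ↦ CDB
    C ↦ A
    D ↦ AA

A->ABB, B->CDB, C->A, D->AA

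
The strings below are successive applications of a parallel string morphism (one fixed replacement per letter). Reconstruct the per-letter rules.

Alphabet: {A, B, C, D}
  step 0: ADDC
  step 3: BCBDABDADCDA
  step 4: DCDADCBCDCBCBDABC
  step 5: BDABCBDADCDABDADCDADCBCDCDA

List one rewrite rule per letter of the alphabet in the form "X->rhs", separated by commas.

A->C, B->DC, C->DA, D->B

  step 4 ⇒ step 5: DCDADCBCDCBCBDABC ⇒ B·DA·B·C·B·DA·DC·DA·B·DA·DC·DA·DC·B·C·DC·DA
    A ↦ C
    B ↦ DC
    C ↦ DA
    D ↦ B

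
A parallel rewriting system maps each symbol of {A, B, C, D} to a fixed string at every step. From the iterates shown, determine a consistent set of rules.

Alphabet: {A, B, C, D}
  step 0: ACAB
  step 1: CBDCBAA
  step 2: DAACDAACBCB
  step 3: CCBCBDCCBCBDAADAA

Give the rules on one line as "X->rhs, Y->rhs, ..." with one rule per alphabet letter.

A->CB, B->AA, C->D, D->C

  step 2 ⇒ step 3: DAACDAACBCB ⇒ C·CB·CB·D·C·CB·CB·D·AA·D·AA
    A ↦ CB
    B ↦ AA
    C ↦ D
    D ↦ C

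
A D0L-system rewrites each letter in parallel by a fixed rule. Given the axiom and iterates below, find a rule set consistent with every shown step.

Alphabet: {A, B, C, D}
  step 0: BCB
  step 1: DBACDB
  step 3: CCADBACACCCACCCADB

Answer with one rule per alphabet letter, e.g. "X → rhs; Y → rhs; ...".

A->CC, B->DB, C->AC, D->A

  step 0 ⇒ step 1: BCB ⇒ DB·AC·DB
    B ↦ DB
    C ↦ AC
    A ↦ CC  (constrained at step 1)
    D ↦ A  (constrained at step 1)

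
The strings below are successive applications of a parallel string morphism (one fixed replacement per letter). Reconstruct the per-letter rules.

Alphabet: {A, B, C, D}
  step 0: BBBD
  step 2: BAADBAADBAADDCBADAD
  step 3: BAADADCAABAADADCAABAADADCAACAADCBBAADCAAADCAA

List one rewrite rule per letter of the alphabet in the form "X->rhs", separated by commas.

A->AD, B->BA, C->DCB, D->CAA

  step 2 ⇒ step 3: BAADBAADBAADDCBADAD ⇒ BA·AD·AD·CAA·BA·AD·AD·CAA·BA·AD·AD·CAA·CAA·DCB·BA·AD·CAA·AD·CAA
    A ↦ AD
    B ↦ BA
    C ↦ DCB
    D ↦ CAA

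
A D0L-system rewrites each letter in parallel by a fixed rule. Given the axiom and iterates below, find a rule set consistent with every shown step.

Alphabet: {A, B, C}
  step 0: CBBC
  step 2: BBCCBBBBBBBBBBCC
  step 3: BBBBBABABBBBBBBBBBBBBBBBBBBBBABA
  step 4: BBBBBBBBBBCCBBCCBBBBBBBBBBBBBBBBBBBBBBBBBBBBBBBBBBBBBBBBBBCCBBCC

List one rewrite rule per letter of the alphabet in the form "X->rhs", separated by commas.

  step 3 ⇒ step 4: BBBBBABABBBBBBBBBBBBBBBBBBBBBABA ⇒ BB·BB·BB·BB·BB·CC·BB·CC·BB·BB·BB·BB·BB·BB·BB·BB·BB·BB·BB·BB·BB·BB·BB·BB·BB·BB·BB·BB·BB·CC·BB·CC
    A ↦ CC
    B ↦ BB
  step 2 ⇒ step 3: BBCCBBBBBBBBBBCC ⇒ BB·BB·BA·BA·BB·BB·BB·BB·BB·BB·BB·BB·BB·BB·BA·BA
    C ↦ BA

A->CC, B->BB, C->BA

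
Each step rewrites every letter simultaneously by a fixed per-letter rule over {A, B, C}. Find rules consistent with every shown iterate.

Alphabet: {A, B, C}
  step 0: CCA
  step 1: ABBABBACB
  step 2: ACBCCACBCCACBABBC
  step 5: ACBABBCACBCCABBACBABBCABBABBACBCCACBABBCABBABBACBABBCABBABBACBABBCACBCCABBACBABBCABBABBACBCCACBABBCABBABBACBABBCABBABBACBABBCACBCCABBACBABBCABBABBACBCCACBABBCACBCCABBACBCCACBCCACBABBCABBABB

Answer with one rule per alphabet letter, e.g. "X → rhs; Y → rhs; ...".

A->ACB, B->C, C->ABB

  step 1 ⇒ step 2: ABBABBACB ⇒ ACB·C·C·ACB·C·C·ACB·ABB·C
    A ↦ ACB
    B ↦ C
    C ↦ ABB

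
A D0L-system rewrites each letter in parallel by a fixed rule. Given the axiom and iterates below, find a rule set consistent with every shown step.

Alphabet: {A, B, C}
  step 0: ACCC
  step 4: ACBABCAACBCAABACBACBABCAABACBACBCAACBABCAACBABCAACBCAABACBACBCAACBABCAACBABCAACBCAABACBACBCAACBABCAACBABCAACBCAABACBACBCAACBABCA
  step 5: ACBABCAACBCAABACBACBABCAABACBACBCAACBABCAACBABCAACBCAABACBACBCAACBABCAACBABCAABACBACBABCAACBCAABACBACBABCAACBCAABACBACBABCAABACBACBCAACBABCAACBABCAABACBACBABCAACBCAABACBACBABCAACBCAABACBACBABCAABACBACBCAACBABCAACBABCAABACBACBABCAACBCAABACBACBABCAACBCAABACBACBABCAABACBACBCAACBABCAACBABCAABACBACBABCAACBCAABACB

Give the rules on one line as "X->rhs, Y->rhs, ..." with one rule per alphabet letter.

A->ACB, B->CA, C->AB

  step 4 ⇒ step 5: ACBABCAACBCAABACBACBABCAABACBACBCAACBABCAACBABCAACBCAABACBACBCAACBABCAACBABCAACBCAABACBACBCAACBABCAACBABCAACBCAABACBACBCAACBABCA ⇒ ACB·AB·CA·ACB·CA·AB·ACB·ACB·AB·CA·AB·ACB·ACB·CA·ACB·AB·CA·ACB·AB·CA·ACB·CA·AB·ACB·ACB·CA·ACB·AB·CA·ACB·AB·CA·AB·ACB·ACB·AB·CA·ACB·CA·AB·ACB·ACB·AB·CA·ACB·CA·AB·ACB·ACB·AB·CA·AB·ACB·ACB·CA·ACB·AB·CA·ACB·AB·CA·AB·ACB·ACB·AB·CA·ACB·CA·AB·ACB·ACB·AB·CA·ACB·CA·AB·ACB·ACB·AB·CA·AB·ACB·ACB·CA·ACB·AB·CA·ACB·AB·CA·AB·ACB·ACB·AB·CA·ACB·CA·AB·ACB·ACB·AB·CA·ACB·CA·AB·ACB·ACB·AB·CA·AB·ACB·ACB·CA·ACB·AB·CA·ACB·AB·CA·AB·ACB·ACB·AB·CA·ACB·CA·AB·ACB
    A ↦ ACB
    B ↦ CA
    C ↦ AB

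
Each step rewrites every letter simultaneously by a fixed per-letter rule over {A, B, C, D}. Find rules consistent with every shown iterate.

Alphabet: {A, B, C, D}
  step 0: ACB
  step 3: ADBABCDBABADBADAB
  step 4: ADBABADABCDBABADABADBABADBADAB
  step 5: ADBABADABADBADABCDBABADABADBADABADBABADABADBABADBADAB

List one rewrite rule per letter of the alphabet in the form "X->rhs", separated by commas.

A->AD, B->AB, C->CD, D->B

  step 4 ⇒ step 5: ADBABADABCDBABADABADBABADBADAB ⇒ AD·B·AB·AD·AB·AD·B·AD·AB·CD·B·AB·AD·AB·AD·B·AD·AB·AD·B·AB·AD·AB·AD·B·AB·AD·B·AD·AB
    A ↦ AD
    B ↦ AB
    C ↦ CD
    D ↦ B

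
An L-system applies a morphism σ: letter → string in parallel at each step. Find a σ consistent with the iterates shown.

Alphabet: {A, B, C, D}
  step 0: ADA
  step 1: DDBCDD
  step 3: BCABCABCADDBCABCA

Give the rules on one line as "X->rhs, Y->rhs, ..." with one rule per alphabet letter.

A->DD, B->BC, C->A, D->BC

  step 0 ⇒ step 1: ADA ⇒ DD·BC·DD
    A ↦ DD
    D ↦ BC
    B ↦ BC  (constrained at step 1)
    C ↦ A  (constrained at step 1)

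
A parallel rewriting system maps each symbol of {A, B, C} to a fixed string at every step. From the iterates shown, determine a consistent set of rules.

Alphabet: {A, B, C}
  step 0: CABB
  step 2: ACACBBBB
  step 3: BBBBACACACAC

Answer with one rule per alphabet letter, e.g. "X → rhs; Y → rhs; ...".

A->B, B->AC, C->B

  step 2 ⇒ step 3: ACACBBBB ⇒ B·B·B·B·AC·AC·AC·AC
    A ↦ B
    B ↦ AC
    C ↦ B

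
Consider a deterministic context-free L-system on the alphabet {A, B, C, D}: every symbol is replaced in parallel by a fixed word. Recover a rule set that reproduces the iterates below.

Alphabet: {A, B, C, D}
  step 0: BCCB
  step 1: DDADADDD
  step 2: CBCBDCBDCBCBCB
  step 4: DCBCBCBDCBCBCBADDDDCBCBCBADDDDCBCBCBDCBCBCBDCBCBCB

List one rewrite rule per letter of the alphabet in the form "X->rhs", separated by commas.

  step 1 ⇒ step 2: DDADADDD ⇒ CB·CB·D·CB·D·CB·CB·CB
    A ↦ D
    D ↦ CB
  step 0 ⇒ step 1: BCCB ⇒ DD·AD·AD·DD
    B ↦ DD
  step 0 ⇒ step 1: BCCB ⇒ DD·AD·AD·DD
    C ↦ AD

A->D, B->DD, C->AD, D->CB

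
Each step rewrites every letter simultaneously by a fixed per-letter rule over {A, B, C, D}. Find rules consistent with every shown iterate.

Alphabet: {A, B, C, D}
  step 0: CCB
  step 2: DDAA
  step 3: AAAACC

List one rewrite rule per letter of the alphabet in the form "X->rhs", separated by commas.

  step 2 ⇒ step 3: DDAA ⇒ AA·AA·C·C
    A ↦ C
    D ↦ AA
    B ↦ D  (constrained at step 0)
    C ↦ B  (constrained at step 0)

A->C, B->D, C->B, D->AA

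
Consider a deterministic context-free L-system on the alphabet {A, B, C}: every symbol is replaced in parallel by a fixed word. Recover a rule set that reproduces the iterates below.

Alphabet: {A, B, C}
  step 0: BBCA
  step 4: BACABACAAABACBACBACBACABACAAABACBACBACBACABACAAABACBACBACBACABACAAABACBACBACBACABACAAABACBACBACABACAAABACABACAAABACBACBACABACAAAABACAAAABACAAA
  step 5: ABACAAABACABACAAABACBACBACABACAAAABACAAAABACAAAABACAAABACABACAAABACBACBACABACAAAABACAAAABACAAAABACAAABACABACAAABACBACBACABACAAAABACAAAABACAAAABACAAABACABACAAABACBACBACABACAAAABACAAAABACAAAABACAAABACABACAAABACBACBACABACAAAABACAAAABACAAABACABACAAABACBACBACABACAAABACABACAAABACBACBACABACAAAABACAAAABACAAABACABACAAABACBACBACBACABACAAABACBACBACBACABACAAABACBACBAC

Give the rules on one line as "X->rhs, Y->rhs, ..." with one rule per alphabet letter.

  step 4 ⇒ step 5: BACABACAAABACBACBACBACABACAAABACBACBACBACABACAAABACBACBACBACABACAAABACBACBACBACABACAAABACBACBACABACAAABACABACAAABACBACBACABACAAAABACAAAABACAAA ⇒ A·BAC·AAA·BAC·A·BAC·AAA·BAC·BAC·BAC·A·BAC·AAA·A·BAC·AAA·A·BAC·AAA·A·BAC·AAA·BAC·A·BAC·AAA·BAC·BAC·BAC·A·BAC·AAA·A·BAC·AAA·A·BAC·AAA·A·BAC·AAA·BAC·A·BAC·AAA·BAC·BAC·BAC·A·BAC·AAA·A·BAC·AAA·A·BAC·AAA·A·BAC·AAA·BAC·A·BAC·AAA·BAC·BAC·BAC·A·BAC·AAA·A·BAC·AAA·A·BAC·AAA·A·BAC·AAA·BAC·A·BAC·AAA·BAC·BAC·BAC·A·BAC·AAA·A·BAC·AAA·A·BAC·AAA·BAC·A·BAC·AAA·BAC·BAC·BAC·A·BAC·AAA·BAC·A·BAC·AAA·BAC·BAC·BAC·A·BAC·AAA·A·BAC·AAA·A·BAC·AAA·BAC·A·BAC·AAA·BAC·BAC·BAC·BAC·A·BAC·AAA·BAC·BAC·BAC·BAC·A·BAC·AAA·BAC·BAC·BAC
    A ↦ BAC
    B ↦ A
    C ↦ AAA

A->BAC, B->A, C->AAA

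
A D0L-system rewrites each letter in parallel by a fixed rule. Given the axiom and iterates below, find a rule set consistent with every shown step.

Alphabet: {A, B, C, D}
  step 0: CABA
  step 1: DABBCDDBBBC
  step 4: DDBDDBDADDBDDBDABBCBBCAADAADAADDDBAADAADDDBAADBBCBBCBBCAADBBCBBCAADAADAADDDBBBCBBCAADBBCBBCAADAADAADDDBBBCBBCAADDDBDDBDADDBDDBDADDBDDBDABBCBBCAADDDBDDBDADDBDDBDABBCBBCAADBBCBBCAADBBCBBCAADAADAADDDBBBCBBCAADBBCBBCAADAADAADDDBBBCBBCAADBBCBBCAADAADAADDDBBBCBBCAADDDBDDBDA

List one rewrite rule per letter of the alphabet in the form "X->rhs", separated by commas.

A->BBC, B->DDB, C->DA, D->AAD

  step 0 ⇒ step 1: CABA ⇒ DA·BBC·DDB·BBC
    A ↦ BBC
    B ↦ DDB
    C ↦ DA
    D ↦ AAD  (constrained at step 1)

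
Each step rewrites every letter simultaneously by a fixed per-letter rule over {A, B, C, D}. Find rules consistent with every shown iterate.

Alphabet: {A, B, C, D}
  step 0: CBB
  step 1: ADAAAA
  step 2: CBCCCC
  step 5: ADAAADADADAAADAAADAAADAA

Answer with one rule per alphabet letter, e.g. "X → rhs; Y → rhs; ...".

  step 1 ⇒ step 2: ADAAAA ⇒ C·B·C·C·C·C
    A ↦ C
    D ↦ B
  step 0 ⇒ step 1: CBB ⇒ AD·AA·AA
    B ↦ AA
  step 0 ⇒ step 1: CBB ⇒ AD·AA·AA
    C ↦ AD

A->C, B->AA, C->AD, D->B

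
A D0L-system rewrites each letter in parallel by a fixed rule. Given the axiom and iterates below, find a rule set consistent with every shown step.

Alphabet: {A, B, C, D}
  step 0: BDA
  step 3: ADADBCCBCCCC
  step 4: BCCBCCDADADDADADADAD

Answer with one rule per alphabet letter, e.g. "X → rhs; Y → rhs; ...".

  step 3 ⇒ step 4: ADADBCCBCCCC ⇒ B·CC·B·CC·D·AD·AD·D·AD·AD·AD·AD
    A ↦ B
    B ↦ D
    C ↦ AD
    D ↦ CC

A->B, B->D, C->AD, D->CC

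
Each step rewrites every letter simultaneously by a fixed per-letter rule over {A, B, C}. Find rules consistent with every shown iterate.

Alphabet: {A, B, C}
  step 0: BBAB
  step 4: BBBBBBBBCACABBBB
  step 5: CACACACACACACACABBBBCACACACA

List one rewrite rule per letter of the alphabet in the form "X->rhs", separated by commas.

  step 4 ⇒ step 5: BBBBBBBBCACABBBB ⇒ CA·CA·CA·CA·CA·CA·CA·CA·B·B·B·B·CA·CA·CA·CA
    A ↦ B
    B ↦ CA
    C ↦ B

A->B, B->CA, C->B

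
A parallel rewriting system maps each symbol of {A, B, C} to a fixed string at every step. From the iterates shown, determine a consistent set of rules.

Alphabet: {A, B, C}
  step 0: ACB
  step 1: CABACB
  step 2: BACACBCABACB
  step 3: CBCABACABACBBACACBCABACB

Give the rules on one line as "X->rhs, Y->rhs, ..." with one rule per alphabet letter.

A->CA, B->CB, C->BA

  step 2 ⇒ step 3: BACACBCABACB ⇒ CB·CA·BA·CA·BA·CB·BA·CA·CB·CA·BA·CB
    A ↦ CA
    B ↦ CB
    C ↦ BA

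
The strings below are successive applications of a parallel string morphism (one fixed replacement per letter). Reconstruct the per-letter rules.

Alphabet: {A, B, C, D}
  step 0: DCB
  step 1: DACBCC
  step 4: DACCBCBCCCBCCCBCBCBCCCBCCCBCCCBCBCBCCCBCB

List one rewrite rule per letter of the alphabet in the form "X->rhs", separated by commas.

  step 0 ⇒ step 1: DCB ⇒ DA·CB·CC
    B ↦ CC
    C ↦ CB
    D ↦ DA
    A ↦ C  (constrained at step 1)

A->C, B->CC, C->CB, D->DA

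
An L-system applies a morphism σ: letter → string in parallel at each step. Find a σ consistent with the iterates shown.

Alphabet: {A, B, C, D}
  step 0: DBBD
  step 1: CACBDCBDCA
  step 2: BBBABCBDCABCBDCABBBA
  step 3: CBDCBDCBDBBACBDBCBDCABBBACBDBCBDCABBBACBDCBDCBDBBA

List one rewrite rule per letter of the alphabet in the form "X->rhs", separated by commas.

A->BBA, B->CBD, C->B, D->CA

  step 2 ⇒ step 3: BBBABCBDCABCBDCABBBA ⇒ CBD·CBD·CBD·BBA·CBD·B·CBD·CA·B·BBA·CBD·B·CBD·CA·B·BBA·CBD·CBD·CBD·BBA
    A ↦ BBA
    B ↦ CBD
    C ↦ B
    D ↦ CA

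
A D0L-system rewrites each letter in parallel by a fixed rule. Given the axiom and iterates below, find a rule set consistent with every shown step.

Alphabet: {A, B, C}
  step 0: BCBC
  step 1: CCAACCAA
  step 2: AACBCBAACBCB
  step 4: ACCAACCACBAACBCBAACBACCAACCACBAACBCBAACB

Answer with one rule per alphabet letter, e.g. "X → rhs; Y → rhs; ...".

A->CB, B->CCA, C->A

  step 1 ⇒ step 2: CCAACCAA ⇒ A·A·CB·CB·A·A·CB·CB
    A ↦ CB
    C ↦ A
  step 0 ⇒ step 1: BCBC ⇒ CCA·A·CCA·A
    B ↦ CCA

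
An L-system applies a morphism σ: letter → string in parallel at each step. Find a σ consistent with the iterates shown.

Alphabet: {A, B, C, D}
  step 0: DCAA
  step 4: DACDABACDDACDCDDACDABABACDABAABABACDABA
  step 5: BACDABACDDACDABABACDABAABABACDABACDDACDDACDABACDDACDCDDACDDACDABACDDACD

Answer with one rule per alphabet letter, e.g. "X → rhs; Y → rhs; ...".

A->CD, B->DA, C->A, D->BA

  step 4 ⇒ step 5: DACDABACDDACDCDDACDABABACDABAABABACDABA ⇒ BA·CD·A·BA·CD·DA·CD·A·BA·BA·CD·A·BA·A·BA·BA·CD·A·BA·CD·DA·CD·DA·CD·A·BA·CD·DA·CD·CD·DA·CD·DA·CD·A·BA·CD·DA·CD
    A ↦ CD
    B ↦ DA
    C ↦ A
    D ↦ BA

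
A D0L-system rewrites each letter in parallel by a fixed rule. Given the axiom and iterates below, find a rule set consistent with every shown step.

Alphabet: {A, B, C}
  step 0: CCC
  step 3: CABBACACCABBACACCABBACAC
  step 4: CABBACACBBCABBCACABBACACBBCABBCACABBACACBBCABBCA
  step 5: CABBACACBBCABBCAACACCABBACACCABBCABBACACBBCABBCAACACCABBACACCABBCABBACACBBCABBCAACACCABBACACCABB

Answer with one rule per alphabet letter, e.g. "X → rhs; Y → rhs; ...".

A->BB, B->AC, C->CA

  step 4 ⇒ step 5: CABBACACBBCABBCACABBACACBBCABBCACABBACACBBCABBCA ⇒ CA·BB·AC·AC·BB·CA·BB·CA·AC·AC·CA·BB·AC·AC·CA·BB·CA·BB·AC·AC·BB·CA·BB·CA·AC·AC·CA·BB·AC·AC·CA·BB·CA·BB·AC·AC·BB·CA·BB·CA·AC·AC·CA·BB·AC·AC·CA·BB
    A ↦ BB
    B ↦ AC
    C ↦ CA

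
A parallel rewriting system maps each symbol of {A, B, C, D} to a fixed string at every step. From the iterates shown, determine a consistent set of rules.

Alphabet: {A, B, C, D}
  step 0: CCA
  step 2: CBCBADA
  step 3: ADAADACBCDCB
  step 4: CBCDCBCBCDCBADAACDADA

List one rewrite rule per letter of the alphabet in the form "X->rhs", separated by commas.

  step 3 ⇒ step 4: ADAADACBCDCB ⇒ CB·CD·CB·CB·CD·CB·A·DA·A·CD·A·DA
    A ↦ CB
    B ↦ DA
    C ↦ A
    D ↦ CD

A->CB, B->DA, C->A, D->CD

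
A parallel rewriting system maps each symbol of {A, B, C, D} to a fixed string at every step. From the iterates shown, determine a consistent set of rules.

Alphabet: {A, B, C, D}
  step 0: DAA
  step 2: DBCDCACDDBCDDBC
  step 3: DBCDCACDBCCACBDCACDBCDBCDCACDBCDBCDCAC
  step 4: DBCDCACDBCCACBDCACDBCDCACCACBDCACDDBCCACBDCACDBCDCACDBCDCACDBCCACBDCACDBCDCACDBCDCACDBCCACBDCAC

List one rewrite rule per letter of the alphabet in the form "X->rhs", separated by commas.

  step 3 ⇒ step 4: DBCDCACDBCCACBDCACDBCDBCDCACDBCDBCDCAC ⇒ DBC·D·CAC·DBC·CAC·BD·CAC·DBC·D·CAC·CAC·BD·CAC·D·DBC·CAC·BD·CAC·DBC·D·CAC·DBC·D·CAC·DBC·CAC·BD·CAC·DBC·D·CAC·DBC·D·CAC·DBC·CAC·BD·CAC
    A ↦ BD
    B ↦ D
    C ↦ CAC
    D ↦ DBC

A->BD, B->D, C->CAC, D->DBC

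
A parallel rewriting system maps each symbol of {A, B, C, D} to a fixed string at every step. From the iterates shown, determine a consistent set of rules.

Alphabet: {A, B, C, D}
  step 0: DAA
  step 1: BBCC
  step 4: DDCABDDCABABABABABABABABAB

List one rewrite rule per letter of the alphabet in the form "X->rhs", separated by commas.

  step 0 ⇒ step 1: DAA ⇒ BB·C·C
    A ↦ C
    D ↦ BB
    B ↦ AB  (constrained at step 1)
    C ↦ DD  (constrained at step 1)

A->C, B->AB, C->DD, D->BB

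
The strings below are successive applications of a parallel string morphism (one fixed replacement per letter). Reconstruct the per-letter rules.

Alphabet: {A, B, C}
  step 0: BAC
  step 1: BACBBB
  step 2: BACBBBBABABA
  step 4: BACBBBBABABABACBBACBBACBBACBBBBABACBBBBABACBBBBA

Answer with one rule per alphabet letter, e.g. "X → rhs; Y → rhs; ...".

  step 1 ⇒ step 2: BACBBB ⇒ BA·CB·BB·BA·BA·BA
    A ↦ CB
    B ↦ BA
    C ↦ BB

A->CB, B->BA, C->BB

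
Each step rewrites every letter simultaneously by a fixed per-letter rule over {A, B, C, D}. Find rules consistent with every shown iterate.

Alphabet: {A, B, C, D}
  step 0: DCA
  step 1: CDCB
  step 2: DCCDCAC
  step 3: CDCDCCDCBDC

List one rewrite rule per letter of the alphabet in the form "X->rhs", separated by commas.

A->B, B->AC, C->DC, D->C

  step 2 ⇒ step 3: DCCDCAC ⇒ C·DC·DC·C·DC·B·DC
    A ↦ B
    C ↦ DC
    D ↦ C
  step 1 ⇒ step 2: CDCB ⇒ DC·C·DC·AC
    B ↦ AC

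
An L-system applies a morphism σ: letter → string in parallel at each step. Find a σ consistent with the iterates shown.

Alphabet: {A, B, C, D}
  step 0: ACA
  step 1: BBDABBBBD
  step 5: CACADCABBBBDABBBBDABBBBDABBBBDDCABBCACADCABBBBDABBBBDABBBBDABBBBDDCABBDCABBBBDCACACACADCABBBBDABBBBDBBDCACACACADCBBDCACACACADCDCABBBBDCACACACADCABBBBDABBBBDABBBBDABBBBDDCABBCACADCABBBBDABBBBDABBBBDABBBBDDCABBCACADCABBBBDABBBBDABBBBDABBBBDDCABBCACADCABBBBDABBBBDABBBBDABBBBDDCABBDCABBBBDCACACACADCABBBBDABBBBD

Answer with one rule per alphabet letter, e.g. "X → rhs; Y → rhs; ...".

A->BBD, B->CA, C->ABB, D->DC

  step 0 ⇒ step 1: ACA ⇒ BBD·ABB·BBD
    A ↦ BBD
    C ↦ ABB
    B ↦ CA  (constrained at step 1)
    D ↦ DC  (constrained at step 1)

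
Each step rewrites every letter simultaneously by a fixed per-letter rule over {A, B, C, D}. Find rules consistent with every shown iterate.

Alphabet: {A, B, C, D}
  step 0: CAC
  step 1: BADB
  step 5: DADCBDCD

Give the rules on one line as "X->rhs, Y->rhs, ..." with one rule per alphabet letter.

  step 0 ⇒ step 1: CAC ⇒ B·AD·B
    A ↦ AD
    C ↦ B
    B ↦ D  (constrained at step 1)
    D ↦ C  (constrained at step 1)

A->AD, B->D, C->B, D->C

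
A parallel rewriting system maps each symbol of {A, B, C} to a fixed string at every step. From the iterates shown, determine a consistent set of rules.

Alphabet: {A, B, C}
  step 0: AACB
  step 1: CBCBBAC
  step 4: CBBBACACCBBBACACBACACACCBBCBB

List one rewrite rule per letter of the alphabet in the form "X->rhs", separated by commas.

  step 0 ⇒ step 1: AACB ⇒ CB·CB·B·AC
    A ↦ CB
    B ↦ AC
    C ↦ B

A->CB, B->AC, C->B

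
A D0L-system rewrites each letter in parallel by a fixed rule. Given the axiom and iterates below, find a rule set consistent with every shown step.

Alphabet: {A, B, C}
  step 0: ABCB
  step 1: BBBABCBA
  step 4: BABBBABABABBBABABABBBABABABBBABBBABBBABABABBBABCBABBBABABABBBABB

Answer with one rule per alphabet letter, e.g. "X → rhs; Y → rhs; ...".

A->BB, B->BA, C->BC

  step 0 ⇒ step 1: ABCB ⇒ BB·BA·BC·BA
    A ↦ BB
    B ↦ BA
    C ↦ BC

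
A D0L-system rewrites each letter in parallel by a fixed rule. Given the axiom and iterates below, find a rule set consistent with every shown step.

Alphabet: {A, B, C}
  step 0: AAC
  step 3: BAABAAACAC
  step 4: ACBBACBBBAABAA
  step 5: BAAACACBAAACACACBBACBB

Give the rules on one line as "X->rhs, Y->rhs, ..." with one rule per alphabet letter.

A->B, B->AC, C->AA

  step 4 ⇒ step 5: ACBBACBBBAABAA ⇒ B·AA·AC·AC·B·AA·AC·AC·AC·B·B·AC·B·B
    A ↦ B
    B ↦ AC
    C ↦ AA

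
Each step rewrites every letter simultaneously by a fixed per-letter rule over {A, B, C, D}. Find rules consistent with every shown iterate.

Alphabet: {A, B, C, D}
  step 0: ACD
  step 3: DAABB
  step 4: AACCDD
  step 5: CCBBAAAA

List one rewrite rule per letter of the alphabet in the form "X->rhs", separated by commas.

A->C, B->D, C->B, D->AA

  step 4 ⇒ step 5: AACCDD ⇒ C·C·B·B·AA·AA
    A ↦ C
    C ↦ B
    D ↦ AA
  step 3 ⇒ step 4: DAABB ⇒ AA·C·C·D·D
    B ↦ D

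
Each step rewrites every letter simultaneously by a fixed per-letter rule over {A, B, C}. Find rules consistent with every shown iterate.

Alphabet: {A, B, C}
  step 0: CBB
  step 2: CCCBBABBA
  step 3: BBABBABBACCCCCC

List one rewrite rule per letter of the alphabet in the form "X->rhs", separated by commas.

A->C, B->C, C->BBA

  step 2 ⇒ step 3: CCCBBABBA ⇒ BBA·BBA·BBA·C·C·C·C·C·C
    A ↦ C
    B ↦ C
    C ↦ BBA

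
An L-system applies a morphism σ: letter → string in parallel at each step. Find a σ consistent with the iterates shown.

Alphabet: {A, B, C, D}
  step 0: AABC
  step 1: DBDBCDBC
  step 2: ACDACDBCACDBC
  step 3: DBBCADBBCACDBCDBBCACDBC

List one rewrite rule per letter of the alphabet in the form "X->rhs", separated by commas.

A->DB, B->CD, C->BC, D->A

  step 2 ⇒ step 3: ACDACDBCACDBC ⇒ DB·BC·A·DB·BC·A·CD·BC·DB·BC·A·CD·BC
    A ↦ DB
    B ↦ CD
    C ↦ BC
    D ↦ A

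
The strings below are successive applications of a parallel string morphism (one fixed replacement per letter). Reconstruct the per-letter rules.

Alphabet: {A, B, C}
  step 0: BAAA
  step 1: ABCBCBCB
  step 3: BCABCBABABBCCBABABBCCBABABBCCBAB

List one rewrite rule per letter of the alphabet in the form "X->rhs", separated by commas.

  step 0 ⇒ step 1: BAAA ⇒ AB·CB·CB·CB
    A ↦ CB
    B ↦ AB
    C ↦ BC  (constrained at step 1)

A->CB, B->AB, C->BC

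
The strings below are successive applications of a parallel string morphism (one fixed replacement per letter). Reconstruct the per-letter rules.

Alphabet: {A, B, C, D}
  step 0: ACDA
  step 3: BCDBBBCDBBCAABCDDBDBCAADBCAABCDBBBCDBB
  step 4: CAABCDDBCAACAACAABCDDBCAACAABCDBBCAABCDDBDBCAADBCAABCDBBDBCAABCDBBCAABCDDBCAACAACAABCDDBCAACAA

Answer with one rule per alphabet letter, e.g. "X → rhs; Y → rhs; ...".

  step 3 ⇒ step 4: BCDBBBCDBBCAABCDDBDBCAADBCAABCDBBBCDBB ⇒ CAA·BCD·DB·CAA·CAA·CAA·BCD·DB·CAA·CAA·BCD·B·B·CAA·BCD·DB·DB·CAA·DB·CAA·BCD·B·B·DB·CAA·BCD·B·B·CAA·BCD·DB·CAA·CAA·CAA·BCD·DB·CAA·CAA
    A ↦ B
    B ↦ CAA
    C ↦ BCD
    D ↦ DB

A->B, B->CAA, C->BCD, D->DB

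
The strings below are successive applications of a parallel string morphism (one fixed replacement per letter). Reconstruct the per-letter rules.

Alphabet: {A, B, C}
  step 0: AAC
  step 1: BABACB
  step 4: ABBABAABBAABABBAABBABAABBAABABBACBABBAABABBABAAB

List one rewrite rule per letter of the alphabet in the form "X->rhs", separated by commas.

  step 0 ⇒ step 1: AAC ⇒ BA·BA·CB
    A ↦ BA
    C ↦ CB
    B ↦ AB  (constrained at step 1)

A->BA, B->AB, C->CB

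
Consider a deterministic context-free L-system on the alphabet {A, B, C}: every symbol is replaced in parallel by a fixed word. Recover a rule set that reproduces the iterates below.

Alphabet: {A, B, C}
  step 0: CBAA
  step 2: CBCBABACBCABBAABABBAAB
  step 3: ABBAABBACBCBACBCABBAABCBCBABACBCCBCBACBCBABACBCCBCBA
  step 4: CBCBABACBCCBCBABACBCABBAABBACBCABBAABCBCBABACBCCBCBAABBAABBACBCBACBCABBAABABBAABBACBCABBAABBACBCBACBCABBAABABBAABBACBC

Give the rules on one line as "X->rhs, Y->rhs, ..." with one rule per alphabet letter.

  step 3 ⇒ step 4: ABBAABBACBCBACBCABBAABCBCBABACBCCBCBACBCBABACBCCBCBA ⇒ CBC·BA·BA·CBC·CBC·BA·BA·CBC·AB·BA·AB·BA·CBC·AB·BA·AB·CBC·BA·BA·CBC·CBC·BA·AB·BA·AB·BA·CBC·BA·CBC·AB·BA·AB·AB·BA·AB·BA·CBC·AB·BA·AB·BA·CBC·BA·CBC·AB·BA·AB·AB·BA·AB·BA·CBC
    A ↦ CBC
    B ↦ BA
    C ↦ AB

A->CBC, B->BA, C->AB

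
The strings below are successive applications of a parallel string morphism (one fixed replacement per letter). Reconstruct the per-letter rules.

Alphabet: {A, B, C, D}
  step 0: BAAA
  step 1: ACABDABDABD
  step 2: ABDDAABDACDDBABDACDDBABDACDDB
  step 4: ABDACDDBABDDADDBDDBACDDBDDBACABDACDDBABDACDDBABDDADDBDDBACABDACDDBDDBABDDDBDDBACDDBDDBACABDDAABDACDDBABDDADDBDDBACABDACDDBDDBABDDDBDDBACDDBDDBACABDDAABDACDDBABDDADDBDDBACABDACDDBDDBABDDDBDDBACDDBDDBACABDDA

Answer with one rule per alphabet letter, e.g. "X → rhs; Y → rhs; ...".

  step 1 ⇒ step 2: ACABDABDABD ⇒ ABD·DA·ABD·AC·DDB·ABD·AC·DDB·ABD·AC·DDB
    A ↦ ABD
    B ↦ AC
    C ↦ DA
    D ↦ DDB

A->ABD, B->AC, C->DA, D->DDB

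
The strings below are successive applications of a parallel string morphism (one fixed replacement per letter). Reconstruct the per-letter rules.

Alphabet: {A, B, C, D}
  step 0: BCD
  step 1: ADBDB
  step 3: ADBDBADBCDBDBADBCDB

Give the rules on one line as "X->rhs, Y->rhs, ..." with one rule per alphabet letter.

  step 0 ⇒ step 1: BCD ⇒ AD·B·DB
    B ↦ AD
    C ↦ B
    D ↦ DB
    A ↦ BC  (constrained at step 1)

A->BC, B->AD, C->B, D->DB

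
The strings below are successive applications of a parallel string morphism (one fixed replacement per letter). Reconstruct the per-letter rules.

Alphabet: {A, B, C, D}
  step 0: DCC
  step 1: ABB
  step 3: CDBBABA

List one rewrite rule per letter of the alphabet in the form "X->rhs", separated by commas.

  step 0 ⇒ step 1: DCC ⇒ A·B·B
    C ↦ B
    D ↦ A
    A ↦ BC  (constrained at step 1)
    B ↦ CD  (constrained at step 1)

A->BC, B->CD, C->B, D->A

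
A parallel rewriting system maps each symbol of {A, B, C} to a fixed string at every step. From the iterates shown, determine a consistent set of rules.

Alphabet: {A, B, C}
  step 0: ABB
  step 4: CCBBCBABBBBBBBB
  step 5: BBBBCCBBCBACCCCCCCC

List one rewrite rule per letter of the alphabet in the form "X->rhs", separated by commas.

  step 4 ⇒ step 5: CCBBCBABBBBBBBB ⇒ BB·BB·C·C·BB·C·BA·C·C·C·C·C·C·C·C
    A ↦ BA
    B ↦ C
    C ↦ BB

A->BA, B->C, C->BB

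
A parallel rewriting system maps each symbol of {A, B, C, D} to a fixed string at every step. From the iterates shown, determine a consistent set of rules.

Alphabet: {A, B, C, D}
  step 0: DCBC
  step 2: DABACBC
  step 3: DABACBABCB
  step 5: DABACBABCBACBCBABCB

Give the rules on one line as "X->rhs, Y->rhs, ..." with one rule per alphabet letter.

A->BA, B->C, C->B, D->DA

  step 2 ⇒ step 3: DABACBC ⇒ DA·BA·C·BA·B·C·B
    A ↦ BA
    B ↦ C
    C ↦ B
    D ↦ DA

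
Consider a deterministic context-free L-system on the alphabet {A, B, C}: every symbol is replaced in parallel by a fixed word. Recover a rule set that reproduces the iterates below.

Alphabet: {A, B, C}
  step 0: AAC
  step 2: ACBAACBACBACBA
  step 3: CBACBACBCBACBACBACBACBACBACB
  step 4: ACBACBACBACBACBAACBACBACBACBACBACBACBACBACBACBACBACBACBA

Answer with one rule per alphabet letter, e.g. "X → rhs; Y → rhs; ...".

A->CB, B->A, C->ACB

  step 3 ⇒ step 4: CBACBACBCBACBACBACBACBACBACB ⇒ ACB·A·CB·ACB·A·CB·ACB·A·ACB·A·CB·ACB·A·CB·ACB·A·CB·ACB·A·CB·ACB·A·CB·ACB·A·CB·ACB·A
    A ↦ CB
    B ↦ A
    C ↦ ACB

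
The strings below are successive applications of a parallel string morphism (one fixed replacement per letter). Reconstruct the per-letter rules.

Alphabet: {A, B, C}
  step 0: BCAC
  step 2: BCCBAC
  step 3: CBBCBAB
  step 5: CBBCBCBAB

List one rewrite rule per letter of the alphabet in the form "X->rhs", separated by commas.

  step 2 ⇒ step 3: BCCBAC ⇒ C·B·B·C·BA·B
    A ↦ BA
    B ↦ C
    C ↦ B

A->BA, B->C, C->B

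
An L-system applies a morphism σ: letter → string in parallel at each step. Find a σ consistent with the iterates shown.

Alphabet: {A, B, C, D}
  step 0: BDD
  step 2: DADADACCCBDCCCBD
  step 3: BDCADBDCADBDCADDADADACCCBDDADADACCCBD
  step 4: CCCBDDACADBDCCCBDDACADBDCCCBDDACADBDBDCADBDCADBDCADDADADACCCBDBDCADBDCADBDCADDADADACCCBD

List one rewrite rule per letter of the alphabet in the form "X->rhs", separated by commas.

A->CAD, B->CCC, C->DA, D->BD

  step 3 ⇒ step 4: BDCADBDCADBDCADDADADACCCBDDADADACCCBD ⇒ CCC·BD·DA·CAD·BD·CCC·BD·DA·CAD·BD·CCC·BD·DA·CAD·BD·BD·CAD·BD·CAD·BD·CAD·DA·DA·DA·CCC·BD·BD·CAD·BD·CAD·BD·CAD·DA·DA·DA·CCC·BD
    A ↦ CAD
    B ↦ CCC
    C ↦ DA
    D ↦ BD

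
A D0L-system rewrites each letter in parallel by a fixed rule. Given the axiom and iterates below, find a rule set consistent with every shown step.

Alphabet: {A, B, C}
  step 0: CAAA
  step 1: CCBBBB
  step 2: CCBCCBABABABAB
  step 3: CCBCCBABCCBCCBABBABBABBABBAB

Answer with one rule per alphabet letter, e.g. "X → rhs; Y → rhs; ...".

  step 2 ⇒ step 3: CCBCCBABABABAB ⇒ CCB·CCB·AB·CCB·CCB·AB·B·AB·B·AB·B·AB·B·AB
    A ↦ B
    B ↦ AB
    C ↦ CCB

A->B, B->AB, C->CCB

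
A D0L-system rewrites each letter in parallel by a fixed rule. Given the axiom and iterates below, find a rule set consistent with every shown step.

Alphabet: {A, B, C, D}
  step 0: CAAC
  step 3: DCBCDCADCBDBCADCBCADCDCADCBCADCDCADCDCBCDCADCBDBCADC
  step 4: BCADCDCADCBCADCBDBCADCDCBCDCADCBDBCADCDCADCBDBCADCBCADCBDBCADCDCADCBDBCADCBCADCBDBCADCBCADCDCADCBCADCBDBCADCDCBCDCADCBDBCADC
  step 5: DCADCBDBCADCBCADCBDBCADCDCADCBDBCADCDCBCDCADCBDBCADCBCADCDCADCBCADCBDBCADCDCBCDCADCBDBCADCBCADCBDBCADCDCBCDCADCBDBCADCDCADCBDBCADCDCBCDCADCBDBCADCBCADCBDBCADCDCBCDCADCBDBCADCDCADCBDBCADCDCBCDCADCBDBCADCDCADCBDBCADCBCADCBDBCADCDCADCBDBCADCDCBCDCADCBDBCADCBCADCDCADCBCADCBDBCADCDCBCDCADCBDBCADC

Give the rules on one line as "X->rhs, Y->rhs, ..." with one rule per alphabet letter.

A->BD, B->DC, C->ADC, D->BC

  step 4 ⇒ step 5: BCADCDCADCBCADCBDBCADCDCBCDCADCBDBCADCDCADCBDBCADCBCADCBDBCADCDCADCBDBCADCBCADCBDBCADCBCADCDCADCBCADCBDBCADCDCBCDCADCBDBCADC ⇒ DC·ADC·BD·BC·ADC·BC·ADC·BD·BC·ADC·DC·ADC·BD·BC·ADC·DC·BC·DC·ADC·BD·BC·ADC·BC·ADC·DC·ADC·BC·ADC·BD·BC·ADC·DC·BC·DC·ADC·BD·BC·ADC·BC·ADC·BD·BC·ADC·DC·BC·DC·ADC·BD·BC·ADC·DC·ADC·BD·BC·ADC·DC·BC·DC·ADC·BD·BC·ADC·BC·ADC·BD·BC·ADC·DC·BC·DC·ADC·BD·BC·ADC·DC·ADC·BD·BC·ADC·DC·BC·DC·ADC·BD·BC·ADC·DC·ADC·BD·BC·ADC·BC·ADC·BD·BC·ADC·DC·ADC·BD·BC·ADC·DC·BC·DC·ADC·BD·BC·ADC·BC·ADC·DC·ADC·BC·ADC·BD·BC·ADC·DC·BC·DC·ADC·BD·BC·ADC
    A ↦ BD
    B ↦ DC
    C ↦ ADC
    D ↦ BC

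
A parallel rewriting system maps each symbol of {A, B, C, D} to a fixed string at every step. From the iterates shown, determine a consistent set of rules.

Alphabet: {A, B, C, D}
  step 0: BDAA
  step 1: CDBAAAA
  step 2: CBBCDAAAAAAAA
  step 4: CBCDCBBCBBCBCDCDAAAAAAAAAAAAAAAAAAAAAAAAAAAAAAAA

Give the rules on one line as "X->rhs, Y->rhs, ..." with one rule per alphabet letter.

  step 1 ⇒ step 2: CDBAAAA ⇒ CB·B·CD·AA·AA·AA·AA
    A ↦ AA
    B ↦ CD
    C ↦ CB
    D ↦ B

A->AA, B->CD, C->CB, D->B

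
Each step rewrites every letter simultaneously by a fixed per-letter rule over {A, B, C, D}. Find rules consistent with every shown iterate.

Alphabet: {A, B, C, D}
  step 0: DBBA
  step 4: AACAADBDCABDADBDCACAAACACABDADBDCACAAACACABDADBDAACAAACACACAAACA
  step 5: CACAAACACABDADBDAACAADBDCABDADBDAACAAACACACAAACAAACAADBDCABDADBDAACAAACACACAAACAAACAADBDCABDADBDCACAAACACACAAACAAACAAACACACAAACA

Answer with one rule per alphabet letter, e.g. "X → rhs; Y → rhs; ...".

  step 4 ⇒ step 5: AACAADBDCABDADBDCACAAACACABDADBDCACAAACACABDADBDAACAAACACACAAACA ⇒ CA·CA·AA·CA·CA·BD·AD·BD·AA·CA·AD·BD·CA·BD·AD·BD·AA·CA·AA·CA·CA·CA·AA·CA·AA·CA·AD·BD·CA·BD·AD·BD·AA·CA·AA·CA·CA·CA·AA·CA·AA·CA·AD·BD·CA·BD·AD·BD·CA·CA·AA·CA·CA·CA·AA·CA·AA·CA·AA·CA·CA·CA·AA·CA
    A ↦ CA
    B ↦ AD
    C ↦ AA
    D ↦ BD

A->CA, B->AD, C->AA, D->BD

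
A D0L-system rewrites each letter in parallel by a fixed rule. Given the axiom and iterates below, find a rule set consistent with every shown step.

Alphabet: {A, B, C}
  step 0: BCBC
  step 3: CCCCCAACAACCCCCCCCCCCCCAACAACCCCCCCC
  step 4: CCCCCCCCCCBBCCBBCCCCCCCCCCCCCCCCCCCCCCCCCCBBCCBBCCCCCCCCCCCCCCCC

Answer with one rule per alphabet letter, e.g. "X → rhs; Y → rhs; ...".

  step 3 ⇒ step 4: CCCCCAACAACCCCCCCCCCCCCAACAACCCCCCCC ⇒ CC·CC·CC·CC·CC·B·B·CC·B·B·CC·CC·CC·CC·CC·CC·CC·CC·CC·CC·CC·CC·CC·B·B·CC·B·B·CC·CC·CC·CC·CC·CC·CC·CC
    A ↦ B
    C ↦ CC
    B ↦ CAA  (constrained at step 0)

A->B, B->CAA, C->CC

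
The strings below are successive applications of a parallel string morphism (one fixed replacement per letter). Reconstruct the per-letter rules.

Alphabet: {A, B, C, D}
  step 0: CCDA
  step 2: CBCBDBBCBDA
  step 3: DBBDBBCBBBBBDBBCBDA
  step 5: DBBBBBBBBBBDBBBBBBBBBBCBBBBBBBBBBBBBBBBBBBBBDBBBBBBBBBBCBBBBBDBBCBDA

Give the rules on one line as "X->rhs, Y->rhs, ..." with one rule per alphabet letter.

A->DA, B->BB, C->D, D->CB

  step 2 ⇒ step 3: CBCBDBBCBDA ⇒ D·BB·D·BB·CB·BB·BB·D·BB·CB·DA
    A ↦ DA
    B ↦ BB
    C ↦ D
    D ↦ CB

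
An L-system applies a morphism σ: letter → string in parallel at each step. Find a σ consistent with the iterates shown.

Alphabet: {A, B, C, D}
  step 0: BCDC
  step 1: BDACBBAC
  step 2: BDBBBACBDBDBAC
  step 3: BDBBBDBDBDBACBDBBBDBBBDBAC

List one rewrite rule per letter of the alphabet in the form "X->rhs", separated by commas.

A->B, B->BD, C->AC, D->BB

  step 2 ⇒ step 3: BDBBBACBDBDBAC ⇒ BD·BB·BD·BD·BD·B·AC·BD·BB·BD·BB·BD·B·AC
    A ↦ B
    B ↦ BD
    C ↦ AC
    D ↦ BB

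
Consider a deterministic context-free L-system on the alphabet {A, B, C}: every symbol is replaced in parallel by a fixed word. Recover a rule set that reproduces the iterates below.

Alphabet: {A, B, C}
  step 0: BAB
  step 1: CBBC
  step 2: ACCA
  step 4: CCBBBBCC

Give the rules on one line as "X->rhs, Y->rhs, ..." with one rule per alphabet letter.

  step 1 ⇒ step 2: CBBC ⇒ A·C·C·A
    B ↦ C
    C ↦ A
  step 0 ⇒ step 1: BAB ⇒ C·BB·C
    A ↦ BB

A->BB, B->C, C->A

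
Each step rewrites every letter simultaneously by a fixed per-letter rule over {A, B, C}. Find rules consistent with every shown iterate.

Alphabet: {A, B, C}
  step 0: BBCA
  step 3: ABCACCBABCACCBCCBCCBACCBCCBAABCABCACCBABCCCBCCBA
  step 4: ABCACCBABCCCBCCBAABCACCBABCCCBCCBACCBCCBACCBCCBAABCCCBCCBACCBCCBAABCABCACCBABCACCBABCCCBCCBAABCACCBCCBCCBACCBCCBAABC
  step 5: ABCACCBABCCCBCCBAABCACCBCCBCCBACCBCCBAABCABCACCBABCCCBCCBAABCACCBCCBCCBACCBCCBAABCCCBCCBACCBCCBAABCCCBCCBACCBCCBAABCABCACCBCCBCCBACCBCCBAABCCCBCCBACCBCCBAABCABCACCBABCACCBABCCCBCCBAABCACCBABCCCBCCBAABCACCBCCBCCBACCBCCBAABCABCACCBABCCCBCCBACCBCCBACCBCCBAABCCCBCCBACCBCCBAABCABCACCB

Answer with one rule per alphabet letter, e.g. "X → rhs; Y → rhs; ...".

A->ABC, B->A, C->CCB

  step 4 ⇒ step 5: ABCACCBABCCCBCCBAABCACCBABCCCBCCBACCBCCBACCBCCBAABCCCBCCBACCBCCBAABCABCACCBABCACCBABCCCBCCBAABCACCBCCBCCBACCBCCBAABC ⇒ ABC·A·CCB·ABC·CCB·CCB·A·ABC·A·CCB·CCB·CCB·A·CCB·CCB·A·ABC·ABC·A·CCB·ABC·CCB·CCB·A·ABC·A·CCB·CCB·CCB·A·CCB·CCB·A·ABC·CCB·CCB·A·CCB·CCB·A·ABC·CCB·CCB·A·CCB·CCB·A·ABC·ABC·A·CCB·CCB·CCB·A·CCB·CCB·A·ABC·CCB·CCB·A·CCB·CCB·A·ABC·ABC·A·CCB·ABC·A·CCB·ABC·CCB·CCB·A·ABC·A·CCB·ABC·CCB·CCB·A·ABC·A·CCB·CCB·CCB·A·CCB·CCB·A·ABC·ABC·A·CCB·ABC·CCB·CCB·A·CCB·CCB·A·CCB·CCB·A·ABC·CCB·CCB·A·CCB·CCB·A·ABC·ABC·A·CCB
    A ↦ ABC
    B ↦ A
    C ↦ CCB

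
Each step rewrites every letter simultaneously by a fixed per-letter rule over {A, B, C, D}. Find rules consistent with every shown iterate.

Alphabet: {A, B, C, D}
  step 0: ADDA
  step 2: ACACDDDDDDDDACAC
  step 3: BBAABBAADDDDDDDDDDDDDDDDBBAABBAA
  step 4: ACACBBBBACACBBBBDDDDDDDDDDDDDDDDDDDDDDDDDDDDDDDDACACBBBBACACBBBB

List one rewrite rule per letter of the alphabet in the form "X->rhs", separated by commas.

  step 3 ⇒ step 4: BBAABBAADDDDDDDDDDDDDDDDBBAABBAA ⇒ AC·AC·BB·BB·AC·AC·BB·BB·DD·DD·DD·DD·DD·DD·DD·DD·DD·DD·DD·DD·DD·DD·DD·DD·AC·AC·BB·BB·AC·AC·BB·BB
    A ↦ BB
    B ↦ AC
    D ↦ DD
  step 2 ⇒ step 3: ACACDDDDDDDDACAC ⇒ BB·AA·BB·AA·DD·DD·DD·DD·DD·DD·DD·DD·BB·AA·BB·AA
    C ↦ AA

A->BB, B->AC, C->AA, D->DD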